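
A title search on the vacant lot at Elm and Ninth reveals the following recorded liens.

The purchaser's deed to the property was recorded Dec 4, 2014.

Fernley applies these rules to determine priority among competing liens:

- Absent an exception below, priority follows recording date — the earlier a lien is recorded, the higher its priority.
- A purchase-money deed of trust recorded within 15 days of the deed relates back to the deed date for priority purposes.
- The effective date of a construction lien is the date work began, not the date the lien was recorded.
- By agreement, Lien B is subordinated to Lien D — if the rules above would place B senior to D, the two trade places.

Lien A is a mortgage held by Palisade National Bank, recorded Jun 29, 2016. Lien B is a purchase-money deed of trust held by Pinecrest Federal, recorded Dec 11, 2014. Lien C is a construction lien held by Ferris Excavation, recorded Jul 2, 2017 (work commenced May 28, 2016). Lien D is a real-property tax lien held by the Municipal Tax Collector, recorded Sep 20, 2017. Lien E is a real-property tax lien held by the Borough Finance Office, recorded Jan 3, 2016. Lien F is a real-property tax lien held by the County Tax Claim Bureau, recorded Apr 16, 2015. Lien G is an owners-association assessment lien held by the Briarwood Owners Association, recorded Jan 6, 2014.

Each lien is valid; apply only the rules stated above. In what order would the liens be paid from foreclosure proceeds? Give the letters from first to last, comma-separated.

G, D, F, E, C, A, B

Adjusting effective dates: B's effective date is the deed date, Dec 4, 2014; C is treated as recorded May 28, 2016, the work-commencement date.
By effective date: G (Jan 6, 2014), B (Dec 4, 2014), F (Apr 16, 2015), E (Jan 3, 2016), C (May 28, 2016), A (Jun 29, 2016), D (Sep 20, 2017).
B is senior to D before the subordination, so the two trade places.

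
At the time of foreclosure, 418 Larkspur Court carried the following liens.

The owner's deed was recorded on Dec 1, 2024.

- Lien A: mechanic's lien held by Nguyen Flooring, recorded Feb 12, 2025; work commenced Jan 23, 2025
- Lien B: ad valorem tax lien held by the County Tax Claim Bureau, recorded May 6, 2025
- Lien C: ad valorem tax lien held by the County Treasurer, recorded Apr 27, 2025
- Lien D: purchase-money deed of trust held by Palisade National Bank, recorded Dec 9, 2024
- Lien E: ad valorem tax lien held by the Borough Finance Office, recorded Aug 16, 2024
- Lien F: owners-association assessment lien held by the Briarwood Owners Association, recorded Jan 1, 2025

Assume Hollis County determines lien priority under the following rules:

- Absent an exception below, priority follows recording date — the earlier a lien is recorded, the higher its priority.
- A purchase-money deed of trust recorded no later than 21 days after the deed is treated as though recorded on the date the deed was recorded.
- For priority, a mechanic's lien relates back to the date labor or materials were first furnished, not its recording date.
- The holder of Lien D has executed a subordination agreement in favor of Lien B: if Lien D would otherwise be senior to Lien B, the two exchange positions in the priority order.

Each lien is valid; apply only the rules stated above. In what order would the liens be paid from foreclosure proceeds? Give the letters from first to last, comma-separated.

Adjusting effective dates: A's effective date is Jan 23, 2025, when work began; D was recorded within the 21-day window, so its effective date is the deed date Dec 1, 2024.
Ordering by effective date: E (Aug 16, 2024), D (Dec 1, 2024), F (Jan 1, 2025), A (Jan 23, 2025), C (Apr 27, 2025), B (May 6, 2025).
Because D would otherwise rank above B, the subordination swaps them.

E, B, F, A, C, D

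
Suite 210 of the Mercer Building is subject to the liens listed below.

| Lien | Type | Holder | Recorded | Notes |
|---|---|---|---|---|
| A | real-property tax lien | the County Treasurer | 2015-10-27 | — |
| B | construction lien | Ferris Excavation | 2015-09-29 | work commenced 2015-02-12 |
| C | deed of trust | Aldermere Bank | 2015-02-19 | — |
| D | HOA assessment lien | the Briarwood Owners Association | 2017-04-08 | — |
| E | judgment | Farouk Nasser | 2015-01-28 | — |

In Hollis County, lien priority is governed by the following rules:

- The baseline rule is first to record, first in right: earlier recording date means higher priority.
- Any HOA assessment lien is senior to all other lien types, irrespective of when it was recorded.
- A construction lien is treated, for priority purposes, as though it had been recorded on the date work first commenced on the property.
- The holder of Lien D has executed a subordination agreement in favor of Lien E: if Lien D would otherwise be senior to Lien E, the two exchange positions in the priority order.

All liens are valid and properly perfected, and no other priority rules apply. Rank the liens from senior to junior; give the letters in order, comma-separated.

E, D, B, C, A

First, effective dates: B's effective date is 2015-02-12, when work began.
D, as an HOA assessment lien, has superpriority and ranks first.
Remaining liens by effective date: E (2015-01-28), B (2015-02-12), C (2015-02-19), A (2015-10-27).
The subordination applies — D was senior to E — so D and E swap.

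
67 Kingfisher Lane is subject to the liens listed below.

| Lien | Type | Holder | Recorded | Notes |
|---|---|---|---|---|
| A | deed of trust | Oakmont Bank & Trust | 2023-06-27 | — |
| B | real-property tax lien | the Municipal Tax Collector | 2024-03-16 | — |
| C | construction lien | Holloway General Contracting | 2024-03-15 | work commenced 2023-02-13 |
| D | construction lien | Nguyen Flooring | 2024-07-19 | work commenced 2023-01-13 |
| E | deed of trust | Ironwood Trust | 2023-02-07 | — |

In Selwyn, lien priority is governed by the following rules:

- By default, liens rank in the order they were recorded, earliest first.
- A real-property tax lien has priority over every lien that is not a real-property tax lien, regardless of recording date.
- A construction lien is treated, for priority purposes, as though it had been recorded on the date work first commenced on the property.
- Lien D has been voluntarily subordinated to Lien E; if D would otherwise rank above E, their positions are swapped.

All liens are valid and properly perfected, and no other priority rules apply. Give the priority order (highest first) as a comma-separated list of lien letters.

B, E, D, C, A

Effective dates after the stated exceptions: C relates back to 2023-02-13 (work commenced); D relates back to 2023-01-13 (work commenced).
B is a real-property tax lien and takes priority over every other lien.
Among the remaining liens, by effective date: D (2023-01-13), E (2023-02-07), C (2023-02-13), A (2023-06-27).
The subordination applies — D was senior to E — so D and E swap.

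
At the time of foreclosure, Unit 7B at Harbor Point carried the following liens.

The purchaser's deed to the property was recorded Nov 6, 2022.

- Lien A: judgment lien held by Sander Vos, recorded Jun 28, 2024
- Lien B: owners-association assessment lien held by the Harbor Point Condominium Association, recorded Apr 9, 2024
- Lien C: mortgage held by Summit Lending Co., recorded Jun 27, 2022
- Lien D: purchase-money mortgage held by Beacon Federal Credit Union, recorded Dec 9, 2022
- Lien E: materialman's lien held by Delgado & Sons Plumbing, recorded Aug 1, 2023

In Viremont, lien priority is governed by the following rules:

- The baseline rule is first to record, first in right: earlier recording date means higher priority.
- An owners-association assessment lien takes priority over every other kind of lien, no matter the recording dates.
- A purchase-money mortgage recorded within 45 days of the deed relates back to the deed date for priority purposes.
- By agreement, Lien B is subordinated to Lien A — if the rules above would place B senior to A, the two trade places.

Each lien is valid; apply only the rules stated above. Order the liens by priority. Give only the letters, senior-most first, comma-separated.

A, C, D, E, B

Effective dates after the stated exceptions: D relates back to the deed date Nov 6, 2022.
B, as an owners-association assessment lien, has superpriority and ranks first.
Among the remaining liens, by effective date: C (Jun 27, 2022), D (Nov 6, 2022), E (Aug 1, 2023), A (Jun 28, 2024).
The subordination applies — B was senior to A — so B and A swap.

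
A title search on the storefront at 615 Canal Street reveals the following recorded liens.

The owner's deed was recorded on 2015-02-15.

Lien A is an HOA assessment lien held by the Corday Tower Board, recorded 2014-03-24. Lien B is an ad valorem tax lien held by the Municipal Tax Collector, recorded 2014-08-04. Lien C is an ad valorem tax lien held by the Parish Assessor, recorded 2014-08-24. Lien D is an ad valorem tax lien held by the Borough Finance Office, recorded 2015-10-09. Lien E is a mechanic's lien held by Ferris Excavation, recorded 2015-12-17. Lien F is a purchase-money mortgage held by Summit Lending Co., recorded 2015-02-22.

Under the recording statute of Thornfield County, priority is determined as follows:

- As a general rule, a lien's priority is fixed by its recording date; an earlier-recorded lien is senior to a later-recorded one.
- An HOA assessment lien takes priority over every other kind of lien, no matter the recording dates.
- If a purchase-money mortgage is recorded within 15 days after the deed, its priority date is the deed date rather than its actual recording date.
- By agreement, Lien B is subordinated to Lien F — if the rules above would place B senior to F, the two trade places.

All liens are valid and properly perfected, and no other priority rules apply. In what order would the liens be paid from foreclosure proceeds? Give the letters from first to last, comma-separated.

A, F, C, B, D, E

Adjusting effective dates: F relates back to the deed date 2015-02-15.
A is an HOA assessment lien, so it outranks all other liens regardless of date.
Ordering the rest by effective date: B (2014-08-04), C (2014-08-24), F (2015-02-15), D (2015-10-09), E (2015-12-17).
B would otherwise be senior to F, so under the subordination agreement B and F exchange positions.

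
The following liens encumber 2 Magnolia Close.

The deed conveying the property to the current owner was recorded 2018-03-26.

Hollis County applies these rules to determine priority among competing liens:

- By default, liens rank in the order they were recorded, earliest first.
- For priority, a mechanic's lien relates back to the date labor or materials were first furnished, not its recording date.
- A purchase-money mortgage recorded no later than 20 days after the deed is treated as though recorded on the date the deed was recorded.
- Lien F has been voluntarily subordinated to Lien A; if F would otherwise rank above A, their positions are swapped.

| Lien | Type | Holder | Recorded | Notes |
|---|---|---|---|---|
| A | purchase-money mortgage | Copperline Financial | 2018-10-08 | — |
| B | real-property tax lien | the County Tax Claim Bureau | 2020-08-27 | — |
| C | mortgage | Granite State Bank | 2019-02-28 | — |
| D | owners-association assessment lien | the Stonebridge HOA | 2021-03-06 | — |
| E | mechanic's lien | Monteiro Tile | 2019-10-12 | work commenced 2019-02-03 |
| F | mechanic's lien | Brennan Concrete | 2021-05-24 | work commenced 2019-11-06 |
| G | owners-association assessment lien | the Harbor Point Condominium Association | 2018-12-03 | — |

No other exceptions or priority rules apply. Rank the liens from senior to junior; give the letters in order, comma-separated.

Effective dates: A was recorded 196 days after the deed — beyond 20 days — so no relation-back applies; E's effective date is 2019-02-03, when work began; F's effective date is 2019-11-06, when work began.
Ordering by effective date: A (2018-10-08), G (2018-12-03), E (2019-02-03), C (2019-02-28), F (2019-11-06), B (2020-08-27), D (2021-03-06).
F already ranks below A; the subordination has no effect.

A, G, E, C, F, B, D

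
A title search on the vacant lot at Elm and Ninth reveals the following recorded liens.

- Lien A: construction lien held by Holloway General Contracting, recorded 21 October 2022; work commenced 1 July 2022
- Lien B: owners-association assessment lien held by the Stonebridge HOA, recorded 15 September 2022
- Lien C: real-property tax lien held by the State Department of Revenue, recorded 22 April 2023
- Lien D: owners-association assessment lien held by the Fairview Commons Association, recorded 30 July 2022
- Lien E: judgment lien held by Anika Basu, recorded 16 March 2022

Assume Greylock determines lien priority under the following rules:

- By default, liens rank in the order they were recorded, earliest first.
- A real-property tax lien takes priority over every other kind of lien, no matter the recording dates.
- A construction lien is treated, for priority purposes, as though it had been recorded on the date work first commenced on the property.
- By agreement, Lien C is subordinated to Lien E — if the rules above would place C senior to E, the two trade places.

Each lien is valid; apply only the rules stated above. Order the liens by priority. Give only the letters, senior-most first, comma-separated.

E, C, A, D, B

Effective dates: A relates back to 1 July 2022 (work commenced).
C is a real-property tax lien and takes priority over every other lien.
Among the remaining liens, by effective date: E (16 March 2022), A (1 July 2022), D (30 July 2022), B (15 September 2022).
C would otherwise be senior to E, so under the subordination agreement C and E exchange positions.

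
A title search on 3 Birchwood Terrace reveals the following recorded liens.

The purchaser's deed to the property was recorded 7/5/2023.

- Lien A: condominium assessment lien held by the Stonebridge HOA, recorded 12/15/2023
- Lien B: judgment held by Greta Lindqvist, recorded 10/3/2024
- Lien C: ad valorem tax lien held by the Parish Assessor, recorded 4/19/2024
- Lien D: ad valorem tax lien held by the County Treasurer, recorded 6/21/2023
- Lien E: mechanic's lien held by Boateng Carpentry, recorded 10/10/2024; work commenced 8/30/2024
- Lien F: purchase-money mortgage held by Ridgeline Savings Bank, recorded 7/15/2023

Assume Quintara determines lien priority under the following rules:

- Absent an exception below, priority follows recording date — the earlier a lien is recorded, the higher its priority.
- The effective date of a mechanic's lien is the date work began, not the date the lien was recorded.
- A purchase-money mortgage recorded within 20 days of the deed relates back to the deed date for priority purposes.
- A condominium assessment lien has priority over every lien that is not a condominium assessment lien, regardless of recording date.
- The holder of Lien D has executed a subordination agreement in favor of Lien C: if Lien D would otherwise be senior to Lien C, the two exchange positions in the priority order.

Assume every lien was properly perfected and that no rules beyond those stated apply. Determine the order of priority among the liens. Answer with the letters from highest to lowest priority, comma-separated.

A, C, F, D, E, B

First, effective dates: E relates back to 8/30/2024 (work commenced); F was recorded within the 20-day window, so its effective date is the deed date 7/5/2023.
As a condominium assessment lien, A is senior to every other lien.
Remaining liens by effective date: D (6/21/2023), F (7/5/2023), C (4/19/2024), E (8/30/2024), B (10/3/2024).
Because D would otherwise rank above C, the subordination swaps them.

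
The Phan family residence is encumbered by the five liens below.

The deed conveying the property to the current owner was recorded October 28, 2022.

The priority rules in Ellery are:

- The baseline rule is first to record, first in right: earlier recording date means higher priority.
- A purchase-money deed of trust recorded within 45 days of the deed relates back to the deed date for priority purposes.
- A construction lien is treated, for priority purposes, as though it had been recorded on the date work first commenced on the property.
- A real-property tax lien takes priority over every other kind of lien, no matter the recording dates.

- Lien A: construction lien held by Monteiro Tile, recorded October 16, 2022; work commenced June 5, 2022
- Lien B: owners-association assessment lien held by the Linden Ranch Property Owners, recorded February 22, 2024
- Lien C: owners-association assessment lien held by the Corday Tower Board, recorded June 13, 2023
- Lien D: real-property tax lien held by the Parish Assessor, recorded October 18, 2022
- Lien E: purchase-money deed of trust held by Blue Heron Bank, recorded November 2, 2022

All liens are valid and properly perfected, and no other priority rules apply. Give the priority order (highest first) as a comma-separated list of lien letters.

Adjusting effective dates: A is treated as recorded June 5, 2022, the work-commencement date; E was recorded within the 45-day window, so its effective date is the deed date October 28, 2022.
D is a real-property tax lien and takes priority over every other lien.
Among the remaining liens, by effective date: A (June 5, 2022), E (October 28, 2022), C (June 13, 2023), B (February 22, 2024).

D, A, E, C, B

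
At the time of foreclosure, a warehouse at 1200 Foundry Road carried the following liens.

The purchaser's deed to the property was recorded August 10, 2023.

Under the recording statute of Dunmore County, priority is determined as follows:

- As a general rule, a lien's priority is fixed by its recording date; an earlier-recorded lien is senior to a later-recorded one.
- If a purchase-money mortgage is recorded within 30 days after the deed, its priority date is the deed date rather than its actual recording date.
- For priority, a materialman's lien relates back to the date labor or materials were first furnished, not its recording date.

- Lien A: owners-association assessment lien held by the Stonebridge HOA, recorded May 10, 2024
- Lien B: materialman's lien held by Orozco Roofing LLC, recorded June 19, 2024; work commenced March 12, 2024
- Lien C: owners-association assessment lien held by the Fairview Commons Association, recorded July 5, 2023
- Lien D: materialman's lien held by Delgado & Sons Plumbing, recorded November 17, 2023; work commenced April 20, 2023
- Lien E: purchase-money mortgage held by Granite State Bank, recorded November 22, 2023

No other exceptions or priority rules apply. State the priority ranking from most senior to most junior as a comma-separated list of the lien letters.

First, effective dates: B relates back to March 12, 2024 (work commenced); D relates back to April 20, 2023 (work commenced); E missed the 30-day window (104 days after the deed), so its recording date stands.
Sorted by effective date: D (April 20, 2023), C (July 5, 2023), E (November 22, 2023), B (March 12, 2024), A (May 10, 2024).

D, C, E, B, A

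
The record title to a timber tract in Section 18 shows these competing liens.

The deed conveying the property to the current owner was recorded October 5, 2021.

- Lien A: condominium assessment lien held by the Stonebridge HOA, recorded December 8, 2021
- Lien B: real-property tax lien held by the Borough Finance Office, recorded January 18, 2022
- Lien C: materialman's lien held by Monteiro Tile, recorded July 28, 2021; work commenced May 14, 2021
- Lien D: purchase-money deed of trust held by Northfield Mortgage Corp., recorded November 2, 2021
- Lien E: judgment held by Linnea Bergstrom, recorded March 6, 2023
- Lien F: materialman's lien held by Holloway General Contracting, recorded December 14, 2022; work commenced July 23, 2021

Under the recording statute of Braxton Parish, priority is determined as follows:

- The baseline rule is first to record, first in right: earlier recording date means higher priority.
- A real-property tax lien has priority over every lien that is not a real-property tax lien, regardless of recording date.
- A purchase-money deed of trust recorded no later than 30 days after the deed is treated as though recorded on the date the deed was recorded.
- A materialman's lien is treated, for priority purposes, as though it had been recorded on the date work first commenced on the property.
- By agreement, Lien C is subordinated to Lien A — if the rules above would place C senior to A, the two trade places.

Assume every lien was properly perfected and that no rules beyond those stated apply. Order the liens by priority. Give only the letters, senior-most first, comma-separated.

First, effective dates: C relates back to May 14, 2021 (work commenced); D was recorded within the 30-day window, so its effective date is the deed date October 5, 2021; F's effective date is July 23, 2021, when work began.
As a real-property tax lien, B is senior to every other lien.
Ordering the rest by effective date: C (May 14, 2021), F (July 23, 2021), D (October 5, 2021), A (December 8, 2021), E (March 6, 2023).
Because C would otherwise rank above A, the subordination swaps them.

B, A, F, D, C, E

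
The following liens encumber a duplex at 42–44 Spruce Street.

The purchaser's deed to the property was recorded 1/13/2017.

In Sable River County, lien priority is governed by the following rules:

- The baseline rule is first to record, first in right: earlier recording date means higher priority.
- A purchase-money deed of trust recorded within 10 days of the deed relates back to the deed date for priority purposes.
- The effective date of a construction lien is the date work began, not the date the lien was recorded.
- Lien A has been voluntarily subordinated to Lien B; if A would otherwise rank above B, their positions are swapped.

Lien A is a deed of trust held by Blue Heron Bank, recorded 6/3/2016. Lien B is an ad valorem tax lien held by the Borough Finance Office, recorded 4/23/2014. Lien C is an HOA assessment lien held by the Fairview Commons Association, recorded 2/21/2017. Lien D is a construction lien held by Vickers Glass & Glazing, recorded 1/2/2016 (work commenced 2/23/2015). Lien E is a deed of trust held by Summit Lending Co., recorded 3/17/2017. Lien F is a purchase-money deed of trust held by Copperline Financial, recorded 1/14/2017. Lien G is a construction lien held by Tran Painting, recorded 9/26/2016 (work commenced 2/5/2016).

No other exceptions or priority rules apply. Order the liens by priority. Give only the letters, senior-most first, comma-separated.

B, D, G, A, F, C, E

First, effective dates: D's effective date is 2/23/2015, when work began; F was recorded within the 10-day window, so its effective date is the deed date 1/13/2017; G is treated as recorded 2/5/2016, the work-commencement date.
By effective date, earliest first: B (4/23/2014), D (2/23/2015), G (2/5/2016), A (6/3/2016), F (1/13/2017), C (2/21/2017), E (3/17/2017).
A is already junior to B, so the subordination agreement changes nothing.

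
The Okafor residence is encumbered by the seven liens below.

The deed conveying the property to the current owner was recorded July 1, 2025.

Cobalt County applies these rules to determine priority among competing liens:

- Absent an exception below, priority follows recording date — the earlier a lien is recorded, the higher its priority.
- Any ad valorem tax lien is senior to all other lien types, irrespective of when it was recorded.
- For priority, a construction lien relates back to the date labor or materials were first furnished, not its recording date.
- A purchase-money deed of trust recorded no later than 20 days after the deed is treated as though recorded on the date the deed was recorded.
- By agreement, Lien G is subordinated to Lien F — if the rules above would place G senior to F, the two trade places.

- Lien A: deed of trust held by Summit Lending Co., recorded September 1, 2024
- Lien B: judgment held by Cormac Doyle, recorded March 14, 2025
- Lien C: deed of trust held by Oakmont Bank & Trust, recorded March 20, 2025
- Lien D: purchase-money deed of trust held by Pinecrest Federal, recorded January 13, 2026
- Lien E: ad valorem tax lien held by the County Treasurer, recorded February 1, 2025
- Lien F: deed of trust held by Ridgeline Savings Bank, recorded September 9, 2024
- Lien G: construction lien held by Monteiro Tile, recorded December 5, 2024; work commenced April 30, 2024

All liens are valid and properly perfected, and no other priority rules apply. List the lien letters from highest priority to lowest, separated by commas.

Effective dates: D missed the 20-day window (196 days after the deed), so its recording date stands; G is treated as recorded April 30, 2024, the work-commencement date.
E, as an ad valorem tax lien, has superpriority and ranks first.
Ordering the rest by effective date: G (April 30, 2024), A (September 1, 2024), F (September 9, 2024), B (March 14, 2025), C (March 20, 2025), D (January 13, 2026).
G is senior to F before the subordination, so the two trade places.

E, F, A, G, B, C, D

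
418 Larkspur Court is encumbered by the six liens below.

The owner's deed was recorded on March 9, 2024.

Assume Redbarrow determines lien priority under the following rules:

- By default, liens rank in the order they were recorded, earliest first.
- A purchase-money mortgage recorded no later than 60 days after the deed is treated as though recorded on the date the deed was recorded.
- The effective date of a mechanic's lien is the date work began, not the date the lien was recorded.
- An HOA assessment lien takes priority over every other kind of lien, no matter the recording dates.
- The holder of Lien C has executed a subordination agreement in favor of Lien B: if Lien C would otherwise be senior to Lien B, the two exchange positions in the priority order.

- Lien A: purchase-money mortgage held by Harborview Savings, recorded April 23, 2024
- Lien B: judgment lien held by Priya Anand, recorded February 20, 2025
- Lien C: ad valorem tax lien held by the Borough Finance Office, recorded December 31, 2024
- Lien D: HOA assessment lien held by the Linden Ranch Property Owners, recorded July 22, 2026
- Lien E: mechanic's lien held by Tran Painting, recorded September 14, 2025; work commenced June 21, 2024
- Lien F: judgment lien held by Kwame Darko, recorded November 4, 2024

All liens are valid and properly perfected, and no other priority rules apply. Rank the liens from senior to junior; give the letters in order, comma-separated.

D, A, E, F, B, C

Effective dates: A relates back to the deed date March 9, 2024; E relates back to June 21, 2024 (work commenced).
D is an HOA assessment lien and takes priority over every other lien.
Ordering the rest by effective date: A (March 9, 2024), E (June 21, 2024), F (November 4, 2024), C (December 31, 2024), B (February 20, 2025).
C is senior to B before the subordination, so the two trade places.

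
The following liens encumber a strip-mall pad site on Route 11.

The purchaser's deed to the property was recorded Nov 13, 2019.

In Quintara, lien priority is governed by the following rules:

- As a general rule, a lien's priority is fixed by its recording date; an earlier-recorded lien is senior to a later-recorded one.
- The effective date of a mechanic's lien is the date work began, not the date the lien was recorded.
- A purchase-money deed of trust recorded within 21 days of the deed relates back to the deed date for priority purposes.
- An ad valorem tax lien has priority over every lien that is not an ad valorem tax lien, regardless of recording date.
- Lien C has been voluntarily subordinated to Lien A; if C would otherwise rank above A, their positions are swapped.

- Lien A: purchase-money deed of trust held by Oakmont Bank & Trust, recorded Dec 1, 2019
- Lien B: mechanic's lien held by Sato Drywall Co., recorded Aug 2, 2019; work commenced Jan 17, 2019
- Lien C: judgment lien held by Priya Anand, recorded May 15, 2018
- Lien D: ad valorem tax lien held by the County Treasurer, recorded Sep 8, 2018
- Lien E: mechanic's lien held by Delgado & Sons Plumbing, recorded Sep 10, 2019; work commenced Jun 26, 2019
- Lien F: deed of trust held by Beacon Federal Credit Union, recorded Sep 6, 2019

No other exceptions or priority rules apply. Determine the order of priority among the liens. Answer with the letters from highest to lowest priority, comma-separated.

First, effective dates: A was recorded within the 21-day window, so its effective date is the deed date Nov 13, 2019; B is treated as recorded Jan 17, 2019, the work-commencement date; E is treated as recorded Jun 26, 2019, the work-commencement date.
D is an ad valorem tax lien and takes priority over every other lien.
Among the remaining liens, by effective date: C (May 15, 2018), B (Jan 17, 2019), E (Jun 26, 2019), F (Sep 6, 2019), A (Nov 13, 2019).
C is senior to A before the subordination, so the two trade places.

D, A, B, E, F, C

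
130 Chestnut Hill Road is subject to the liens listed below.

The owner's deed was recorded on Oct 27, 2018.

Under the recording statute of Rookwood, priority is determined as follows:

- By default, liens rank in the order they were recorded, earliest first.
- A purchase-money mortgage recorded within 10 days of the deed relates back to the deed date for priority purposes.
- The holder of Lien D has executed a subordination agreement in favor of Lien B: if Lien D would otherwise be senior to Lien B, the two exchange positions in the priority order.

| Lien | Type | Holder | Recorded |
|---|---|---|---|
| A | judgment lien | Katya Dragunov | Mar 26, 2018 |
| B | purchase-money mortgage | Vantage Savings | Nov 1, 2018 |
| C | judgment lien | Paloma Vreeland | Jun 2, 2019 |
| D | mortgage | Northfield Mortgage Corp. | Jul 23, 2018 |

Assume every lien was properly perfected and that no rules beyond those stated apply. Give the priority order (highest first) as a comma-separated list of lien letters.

A, B, D, C

Adjusting effective dates: B relates back to the deed date Oct 27, 2018.
Ordering by effective date: A (Mar 26, 2018), D (Jul 23, 2018), B (Oct 27, 2018), C (Jun 2, 2019).
D would otherwise be senior to B, so under the subordination agreement D and B exchange positions.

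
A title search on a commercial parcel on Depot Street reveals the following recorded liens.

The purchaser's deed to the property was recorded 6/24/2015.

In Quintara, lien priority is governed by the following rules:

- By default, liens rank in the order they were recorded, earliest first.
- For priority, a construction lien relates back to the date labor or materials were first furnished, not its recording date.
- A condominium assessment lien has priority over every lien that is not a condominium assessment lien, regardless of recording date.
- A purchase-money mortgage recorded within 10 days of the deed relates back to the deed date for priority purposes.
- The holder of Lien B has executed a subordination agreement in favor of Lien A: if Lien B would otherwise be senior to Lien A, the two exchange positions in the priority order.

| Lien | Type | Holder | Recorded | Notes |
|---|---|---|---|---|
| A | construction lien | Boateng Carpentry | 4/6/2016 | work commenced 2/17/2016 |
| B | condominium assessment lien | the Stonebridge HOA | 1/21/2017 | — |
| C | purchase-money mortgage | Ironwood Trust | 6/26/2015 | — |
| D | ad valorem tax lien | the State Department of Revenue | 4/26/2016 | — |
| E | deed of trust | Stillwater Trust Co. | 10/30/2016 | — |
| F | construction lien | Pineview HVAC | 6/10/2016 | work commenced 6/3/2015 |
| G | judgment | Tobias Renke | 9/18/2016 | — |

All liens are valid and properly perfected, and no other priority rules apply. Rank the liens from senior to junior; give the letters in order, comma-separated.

A, F, C, B, D, G, E

Adjusting effective dates: A relates back to 2/17/2016 (work commenced); C was recorded within the 10-day window, so its effective date is the deed date 6/24/2015; F relates back to 6/3/2015 (work commenced).
B, as a condominium assessment lien, has superpriority and ranks first.
Ordering the rest by effective date: F (6/3/2015), C (6/24/2015), A (2/17/2016), D (4/26/2016), G (9/18/2016), E (10/30/2016).
B is senior to A before the subordination, so the two trade places.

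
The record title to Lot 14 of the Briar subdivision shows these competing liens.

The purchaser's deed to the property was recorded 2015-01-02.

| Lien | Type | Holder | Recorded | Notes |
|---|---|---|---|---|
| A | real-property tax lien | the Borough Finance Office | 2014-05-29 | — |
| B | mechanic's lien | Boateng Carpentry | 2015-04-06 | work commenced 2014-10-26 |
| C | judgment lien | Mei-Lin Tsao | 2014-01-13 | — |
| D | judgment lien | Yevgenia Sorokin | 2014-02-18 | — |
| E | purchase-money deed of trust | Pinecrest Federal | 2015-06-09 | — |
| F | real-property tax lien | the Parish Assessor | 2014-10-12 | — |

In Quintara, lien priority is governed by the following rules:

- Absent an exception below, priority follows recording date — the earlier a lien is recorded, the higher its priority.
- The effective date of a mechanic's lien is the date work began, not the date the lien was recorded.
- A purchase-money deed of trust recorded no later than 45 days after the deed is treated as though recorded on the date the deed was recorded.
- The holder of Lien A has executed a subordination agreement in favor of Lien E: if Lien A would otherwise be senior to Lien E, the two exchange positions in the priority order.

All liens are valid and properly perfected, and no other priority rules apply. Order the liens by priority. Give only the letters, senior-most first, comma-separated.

First, effective dates: B is treated as recorded 2014-10-26, the work-commencement date; E was recorded 158 days after the deed — beyond 45 days — so no relation-back applies.
Ordering by effective date: C (2014-01-13), D (2014-02-18), A (2014-05-29), F (2014-10-12), B (2014-10-26), E (2015-06-09).
A is senior to E before the subordination, so the two trade places.

C, D, E, F, B, A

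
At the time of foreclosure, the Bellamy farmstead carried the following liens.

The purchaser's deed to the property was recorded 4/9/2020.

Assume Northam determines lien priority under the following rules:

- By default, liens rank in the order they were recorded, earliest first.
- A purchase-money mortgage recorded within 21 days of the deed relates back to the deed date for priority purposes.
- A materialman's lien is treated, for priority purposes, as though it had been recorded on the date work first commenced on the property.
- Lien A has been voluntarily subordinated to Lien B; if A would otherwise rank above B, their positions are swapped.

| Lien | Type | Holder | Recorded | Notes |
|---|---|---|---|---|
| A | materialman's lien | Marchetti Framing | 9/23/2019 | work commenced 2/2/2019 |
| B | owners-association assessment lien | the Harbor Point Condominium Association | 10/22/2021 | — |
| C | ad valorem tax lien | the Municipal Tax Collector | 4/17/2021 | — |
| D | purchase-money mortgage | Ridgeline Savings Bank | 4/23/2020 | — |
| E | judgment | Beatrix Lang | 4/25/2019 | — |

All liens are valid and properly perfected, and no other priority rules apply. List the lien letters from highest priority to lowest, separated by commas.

Effective dates after the stated exceptions: A's effective date is 2/2/2019, when work began; D was recorded within the 21-day window, so its effective date is the deed date 4/9/2020.
Ordering by effective date: A (2/2/2019), E (4/25/2019), D (4/9/2020), C (4/17/2021), B (10/22/2021).
The subordination applies — A was senior to B — so A and B swap.

B, E, D, C, A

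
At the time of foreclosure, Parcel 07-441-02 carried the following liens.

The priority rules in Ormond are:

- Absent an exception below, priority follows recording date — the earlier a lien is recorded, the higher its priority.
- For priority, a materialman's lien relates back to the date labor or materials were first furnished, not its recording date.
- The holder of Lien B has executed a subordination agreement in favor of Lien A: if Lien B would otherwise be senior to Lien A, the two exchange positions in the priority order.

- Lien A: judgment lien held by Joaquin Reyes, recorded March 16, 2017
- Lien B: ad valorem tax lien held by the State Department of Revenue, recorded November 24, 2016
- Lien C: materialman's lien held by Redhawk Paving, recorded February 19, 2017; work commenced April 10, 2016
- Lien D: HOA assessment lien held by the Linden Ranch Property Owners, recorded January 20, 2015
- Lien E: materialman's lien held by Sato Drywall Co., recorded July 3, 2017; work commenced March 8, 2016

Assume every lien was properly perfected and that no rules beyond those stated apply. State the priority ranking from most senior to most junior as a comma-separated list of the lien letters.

Adjusting effective dates: C's effective date is April 10, 2016, when work began; E is treated as recorded March 8, 2016, the work-commencement date.
Ordering by effective date: D (January 20, 2015), E (March 8, 2016), C (April 10, 2016), B (November 24, 2016), A (March 16, 2017).
The subordination applies — B was senior to A — so B and A swap.

D, E, C, A, B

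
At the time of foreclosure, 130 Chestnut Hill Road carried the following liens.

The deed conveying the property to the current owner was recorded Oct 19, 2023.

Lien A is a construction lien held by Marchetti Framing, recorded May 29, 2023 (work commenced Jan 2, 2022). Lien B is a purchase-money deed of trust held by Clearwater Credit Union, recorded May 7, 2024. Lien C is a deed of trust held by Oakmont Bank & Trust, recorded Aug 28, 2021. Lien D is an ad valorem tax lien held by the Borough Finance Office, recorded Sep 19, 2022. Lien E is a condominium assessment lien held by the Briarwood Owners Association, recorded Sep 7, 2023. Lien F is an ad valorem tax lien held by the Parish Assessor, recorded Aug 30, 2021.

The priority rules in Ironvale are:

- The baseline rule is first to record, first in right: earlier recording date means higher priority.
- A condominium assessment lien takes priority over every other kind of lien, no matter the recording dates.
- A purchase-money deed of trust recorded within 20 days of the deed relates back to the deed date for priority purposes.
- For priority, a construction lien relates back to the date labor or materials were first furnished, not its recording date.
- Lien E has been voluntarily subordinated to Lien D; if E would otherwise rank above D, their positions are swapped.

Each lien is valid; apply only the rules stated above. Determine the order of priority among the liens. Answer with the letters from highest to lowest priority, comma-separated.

D, C, F, A, E, B

First, effective dates: A relates back to Jan 2, 2022 (work commenced); B was recorded 201 days after the deed — beyond 20 days — so no relation-back applies.
E, as a condominium assessment lien, has superpriority and ranks first.
Ordering the rest by effective date: C (Aug 28, 2021), F (Aug 30, 2021), A (Jan 2, 2022), D (Sep 19, 2022), B (May 7, 2024).
Because E would otherwise rank above D, the subordination swaps them.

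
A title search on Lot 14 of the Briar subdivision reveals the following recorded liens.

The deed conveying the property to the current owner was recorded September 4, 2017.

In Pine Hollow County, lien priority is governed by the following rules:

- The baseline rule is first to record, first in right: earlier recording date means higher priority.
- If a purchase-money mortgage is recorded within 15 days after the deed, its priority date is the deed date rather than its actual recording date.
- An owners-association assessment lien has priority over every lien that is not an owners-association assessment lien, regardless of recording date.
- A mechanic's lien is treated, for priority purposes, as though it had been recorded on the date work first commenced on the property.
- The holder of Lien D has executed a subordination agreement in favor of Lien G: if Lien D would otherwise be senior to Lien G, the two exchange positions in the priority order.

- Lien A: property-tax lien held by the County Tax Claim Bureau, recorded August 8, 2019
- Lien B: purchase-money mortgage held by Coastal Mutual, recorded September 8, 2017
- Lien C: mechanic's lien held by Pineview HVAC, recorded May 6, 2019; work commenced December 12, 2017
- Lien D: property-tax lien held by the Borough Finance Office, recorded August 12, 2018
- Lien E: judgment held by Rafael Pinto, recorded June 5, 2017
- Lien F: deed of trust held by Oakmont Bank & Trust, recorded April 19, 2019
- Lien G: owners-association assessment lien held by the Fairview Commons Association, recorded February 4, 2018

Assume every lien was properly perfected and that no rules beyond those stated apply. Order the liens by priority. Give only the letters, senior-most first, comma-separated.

G, E, B, C, D, F, A

Adjusting effective dates: B was recorded within the 15-day window, so its effective date is the deed date September 4, 2017; C's effective date is December 12, 2017, when work began.
G, as an owners-association assessment lien, has superpriority and ranks first.
Among the remaining liens, by effective date: E (June 5, 2017), B (September 4, 2017), C (December 12, 2017), D (August 12, 2018), F (April 19, 2019), A (August 8, 2019).
D already ranks below G; the subordination has no effect.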